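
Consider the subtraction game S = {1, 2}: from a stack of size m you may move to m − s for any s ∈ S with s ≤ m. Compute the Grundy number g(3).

Grundy values for subtraction set {1, 2}:
k:     0  1  2  3
g(k):  0  1  2  0
So g(3) = 0.

0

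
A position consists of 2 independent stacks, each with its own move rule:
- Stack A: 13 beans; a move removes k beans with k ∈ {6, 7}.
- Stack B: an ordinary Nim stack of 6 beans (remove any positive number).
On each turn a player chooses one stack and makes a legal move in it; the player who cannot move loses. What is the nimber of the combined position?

6

For stack A, compute g(0), g(1), … with moves {6, 7}:
g(0) = mex{} = 0
g(1) = mex{} = 0
g(2) = mex{} = 0
g(3) = mex{} = 0
g(4) = mex{} = 0
g(5) = mex{} = 0
g(6) = mex{0} = 1
g(7) = mex{0} = 1
g(8) = mex{0} = 1
g(9) = mex{0} = 1
g(10) = mex{0} = 1
g(11) = mex{0} = 1
g(12) = mex{0,1} = 2
g(13) = mex{1} = 0
So g(13) = 0.
Stack B is a plain Nim stack of size 6, so its Grundy value is 6.
The value of a disjunctive sum is the nim-sum of the parts.
Combined value = 0 XOR 6 = 6.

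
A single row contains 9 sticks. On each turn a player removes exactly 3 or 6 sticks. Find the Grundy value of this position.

0

Compute g(0), g(1), … for moves {3, 6}:
k:     0  1  2  3  4  5  6  7  8  9
g(k):  0  0  0  1  1  1  2  2  2  0
So g(9) = 0.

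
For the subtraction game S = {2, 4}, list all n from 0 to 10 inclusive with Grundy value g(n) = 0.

0, 1, 6, 7

Grundy values for subtraction set {2, 4}:
k:     0  1  2  3  4  5  6  7  8  9 10
g(k):  0  0  1  1  2  2  0  0  1  1  2
The P-positions (g = 0) in 0..10 are 0, 1, 6, 7.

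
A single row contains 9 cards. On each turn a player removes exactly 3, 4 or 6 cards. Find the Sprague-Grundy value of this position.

0

Compute g(0), g(1), … for moves {3, 4, 6}:
k:     0  1  2  3  4  5  6  7  8  9
g(k):  0  0  0  1  1  1  2  2  2  0
So g(9) = 0.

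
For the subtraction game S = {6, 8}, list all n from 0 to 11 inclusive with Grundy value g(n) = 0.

0, 1, 2, 3, 4, 5

Compute g(0), g(1), … for moves {6, 8}:
k:     0  1  2  3  4  5  6  7  8  9 10 11
g(k):  0  0  0  0  0  0  1  1  1  1  1  1
The P-positions (g = 0) in 0..11 are 0, 1, 2, 3, 4, 5.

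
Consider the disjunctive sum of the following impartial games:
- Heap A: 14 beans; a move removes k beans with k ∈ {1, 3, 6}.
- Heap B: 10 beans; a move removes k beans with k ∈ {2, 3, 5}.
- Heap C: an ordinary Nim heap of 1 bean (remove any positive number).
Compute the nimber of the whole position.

1

For heap A, compute g(0), g(1), … with moves {1, 3, 6}:
k:     0  1  2  3  4  5  6  7  8  9 10 11 12 13 14
g(k):  0  1  0  1  0  1  2  3  2  0  1  0  1  0  1
So g(14) = 1.
Build the Grundy sequence for heap B with g(k) = mex{g(k−s) : s ∈ {2, 3, 5}, s ≤ k}:
k:     0  1  2  3  4  5  6  7  8  9 10
g(k):  0  0  1  1  2  2  3  0  0  1  1
So g(10) = 1.
Heap C is a plain Nim heap of size 1, so its Grundy value is 1.
By the Sprague-Grundy theorem, the Grundy value of a sum of independent games is the XOR of the component values.
Combined value = 1 ⊕ 1 ⊕ 1 = 1.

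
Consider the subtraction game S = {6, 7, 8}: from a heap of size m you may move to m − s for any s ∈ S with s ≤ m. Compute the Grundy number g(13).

Grundy values for subtraction set {6, 7, 8}:
k:     0  1  2  3  4  5  6  7  8  9 10 11 12 13
g(k):  0  0  0  0  0  0  1  1  1  1  1  1  2  2
So g(13) = 2.

2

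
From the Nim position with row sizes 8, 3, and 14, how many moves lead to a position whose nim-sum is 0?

Compute the nim-sum pairwise:
8 XOR 3 = 11
11 XOR 14 = 5
The overall nim-sum is X = 5. A row of size p has a winning move iff p XOR X < p (reduce it to p XOR X).
  8: 8 XOR 5 = 13 ≥ 8 — no move.
  3: 3 XOR 5 = 6 ≥ 3 — no move.
  14: 14 XOR 5 = 11 < 14 — winning move (to 11).
That gives 1 winning move.

1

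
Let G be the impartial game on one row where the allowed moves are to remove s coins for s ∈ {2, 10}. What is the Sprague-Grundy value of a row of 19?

1

Grundy values for subtraction set {2, 10}:
k:     0  1  2  3  4  5  6  7  8  9 10 11 12 13 14 15 16 17 18 19
g(k):  0  0  1  1  0  0  1  1  0  0  1  1  0  0  1  1  0  0  1  1
So g(19) = 1.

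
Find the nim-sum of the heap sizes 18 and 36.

Nim-sum: 18 XOR 36 = 54.

54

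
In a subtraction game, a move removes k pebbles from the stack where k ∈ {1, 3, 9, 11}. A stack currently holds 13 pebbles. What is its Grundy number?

1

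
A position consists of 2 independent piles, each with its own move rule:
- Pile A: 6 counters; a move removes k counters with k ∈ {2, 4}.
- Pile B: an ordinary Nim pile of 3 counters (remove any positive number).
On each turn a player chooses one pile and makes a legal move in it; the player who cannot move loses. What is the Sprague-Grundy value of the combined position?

For pile A, compute g(0), g(1), … with moves {2, 4}:
g(0) = mex{} = 0
g(1) = mex{} = 0
g(2) = mex{0} = 1
g(3) = mex{0} = 1
g(4) = mex{0,1} = 2
g(5) = mex{0,1} = 2
g(6) = mex{1,2} = 0
So g(6) = 0.
Pile B is a plain Nim pile of size 3, so its Grundy value is 3.
By the Sprague-Grundy theorem, the Grundy value of a sum of independent games is the XOR of the component values.
Combined value = 0 ⊕ 3 = 3.

3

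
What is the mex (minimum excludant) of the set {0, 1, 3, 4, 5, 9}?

2

The values 0, 1 are all present; 2 is the first non-negative integer missing from the set.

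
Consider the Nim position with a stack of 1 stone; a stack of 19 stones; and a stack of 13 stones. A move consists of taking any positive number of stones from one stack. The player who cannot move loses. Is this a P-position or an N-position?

N-position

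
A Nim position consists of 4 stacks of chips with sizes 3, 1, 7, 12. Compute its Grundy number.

9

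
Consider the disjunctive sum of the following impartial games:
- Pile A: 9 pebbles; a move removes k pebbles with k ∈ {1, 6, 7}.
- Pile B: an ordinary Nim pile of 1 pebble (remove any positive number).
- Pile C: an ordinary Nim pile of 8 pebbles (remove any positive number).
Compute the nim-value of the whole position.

10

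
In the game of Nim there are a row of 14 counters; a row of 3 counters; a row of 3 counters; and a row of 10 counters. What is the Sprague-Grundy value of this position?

4

Nim-sum: 14 XOR 3 XOR 3 XOR 10 = 4.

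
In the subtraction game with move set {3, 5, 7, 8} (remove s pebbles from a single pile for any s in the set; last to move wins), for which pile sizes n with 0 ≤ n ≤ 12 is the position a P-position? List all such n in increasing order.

0, 1, 2, 11, 12

Compute g(0), g(1), … for moves {3, 5, 7, 8}:
k:     0  1  2  3  4  5  6  7  8  9 10 11 12
g(k):  0  0  0  1  1  1  2  2  2  3  3  0  0
The P-positions (g = 0) in 0..12 are 0, 1, 2, 11, 12.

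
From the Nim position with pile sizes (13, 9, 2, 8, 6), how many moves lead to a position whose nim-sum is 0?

Bitwise XOR of the heap sizes:
  1101  (13)
  1001  (9)
  0010  (2)
  1000  (8)
  0110  (6)
  ----
  1000  (8)
The overall nim-sum is X = 8. A pile of size p has a winning move iff p XOR X < p (reduce it to p XOR X).
  13: 13 XOR 8 = 5 < 13 — winning move (to 5).
  9: 9 XOR 8 = 1 < 9 — winning move (to 1).
  2: 2 XOR 8 = 10 ≥ 2 — no move.
  8: 8 XOR 8 = 0 < 8 — winning move (to 0).
  6: 6 XOR 8 = 14 ≥ 6 — no move.
That gives 3 winning moves.

3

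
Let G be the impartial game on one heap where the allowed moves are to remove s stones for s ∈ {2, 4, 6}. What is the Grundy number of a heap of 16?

Compute g(0), g(1), … for moves {2, 4, 6}:
k:     0  1  2  3  4  5  6  7  8  9 10 11 12 13 14 15 16
g(k):  0  0  1  1  2  2  3  3  0  0  1  1  2  2  3  3  0
So g(16) = 0.

0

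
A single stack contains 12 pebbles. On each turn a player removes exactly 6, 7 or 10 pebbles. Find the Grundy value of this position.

Compute g(0), g(1), … for moves {6, 7, 10}:
g(0) = mex{} = 0
g(1) = mex{} = 0
g(2) = mex{} = 0
g(3) = mex{} = 0
g(4) = mex{} = 0
g(5) = mex{} = 0
g(6) = mex{0} = 1
g(7) = mex{0} = 1
g(8) = mex{0} = 1
g(9) = mex{0} = 1
g(10) = mex{0} = 1
g(11) = mex{0} = 1
g(12) = mex{0,1} = 2
So g(12) = 2.

2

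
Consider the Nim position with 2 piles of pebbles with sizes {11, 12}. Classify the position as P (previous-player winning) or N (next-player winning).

Compute the nim-sum pairwise:
11 ^ 12 = 7
The nim-sum is 7 ≠ 0, so this is an N-position: the player to move can win.

N-position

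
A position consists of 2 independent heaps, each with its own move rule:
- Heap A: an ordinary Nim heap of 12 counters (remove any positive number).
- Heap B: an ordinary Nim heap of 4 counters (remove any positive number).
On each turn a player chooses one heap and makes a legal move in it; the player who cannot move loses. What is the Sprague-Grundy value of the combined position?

8

Heap A is a plain Nim heap of size 12, so its Grundy value is 12.
Heap B is a plain Nim heap of size 4, so its Grundy value is 4.
The value of a disjunctive sum is the nim-sum of the parts.
Combined value = 12 ⊕ 4 = 8.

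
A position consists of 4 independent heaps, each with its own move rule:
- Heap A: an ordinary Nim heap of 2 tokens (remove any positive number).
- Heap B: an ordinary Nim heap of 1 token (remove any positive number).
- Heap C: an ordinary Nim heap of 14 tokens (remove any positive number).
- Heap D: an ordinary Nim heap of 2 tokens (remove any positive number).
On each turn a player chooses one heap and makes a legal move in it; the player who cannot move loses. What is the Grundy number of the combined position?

15

Heap A is a plain Nim heap of size 2, so its Grundy value is 2.
Heap B is a plain Nim heap of size 1, so its Grundy value is 1.
Heap C is a plain Nim heap of size 14, so its Grundy value is 14.
Heap D is a plain Nim heap of size 2, so its Grundy value is 2.
By the Sprague-Grundy theorem, the Grundy value of a sum of independent games is the XOR of the component values.
Combined value = 2 ⊕ 1 ⊕ 14 ⊕ 2 = 15.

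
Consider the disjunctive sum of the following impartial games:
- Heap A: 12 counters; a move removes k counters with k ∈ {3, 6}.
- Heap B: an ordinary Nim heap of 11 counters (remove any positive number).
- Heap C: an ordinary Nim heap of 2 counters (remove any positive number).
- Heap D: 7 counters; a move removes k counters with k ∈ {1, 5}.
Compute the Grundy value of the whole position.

Grundy values for heap A (subtraction set {3, 6}):
k:     0  1  2  3  4  5  6  7  8  9 10 11 12
g(k):  0  0  0  1  1  1  2  2  2  0  0  0  1
So g(12) = 1.
Heap B is a plain Nim heap of size 11, so its Grundy value is 11.
Heap C is a plain Nim heap of size 2, so its Grundy value is 2.
For heap D, compute g(0), g(1), … with moves {1, 5}:
k:     0  1  2  3  4  5  6  7
g(k):  0  1  0  1  0  1  0  1
So g(7) = 1.
By the Sprague-Grundy theorem, the Grundy value of a sum of independent games is the XOR of the component values.
Combined value = 1 XOR 11 XOR 2 XOR 1 = 9.

9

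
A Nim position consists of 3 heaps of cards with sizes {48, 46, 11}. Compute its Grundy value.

21

Nim-sum: 48 ^ 46 ^ 11 = 21.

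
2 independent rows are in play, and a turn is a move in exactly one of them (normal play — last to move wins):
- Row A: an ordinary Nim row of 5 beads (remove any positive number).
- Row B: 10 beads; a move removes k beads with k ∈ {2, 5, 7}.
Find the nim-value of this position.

Row A is a plain Nim row of size 5, so its Grundy value is 5.
Grundy values for row B (subtraction set {2, 5, 7}):
g(0) = mex{} = 0
g(1) = mex{} = 0
g(2) = mex{0} = 1
g(3) = mex{0} = 1
g(4) = mex{1} = 0
g(5) = mex{0,1} = 2
g(6) = mex{0} = 1
g(7) = mex{0,1,2} = 3
g(8) = mex{0,1} = 2
g(9) = mex{0,1,3} = 2
g(10) = mex{1,2} = 0
So g(10) = 0.
The value of a disjunctive sum is the nim-sum of the parts.
Combined value = 5 XOR 0 = 5.

5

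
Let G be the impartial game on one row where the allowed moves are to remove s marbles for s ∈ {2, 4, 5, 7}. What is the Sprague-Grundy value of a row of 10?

0

Grundy values for subtraction set {2, 4, 5, 7}:
g(0) = mex{} = 0
g(1) = mex{} = 0
g(2) = mex{0} = 1
g(3) = mex{0} = 1
g(4) = mex{0,1} = 2
g(5) = mex{0,1} = 2
g(6) = mex{0,1,2} = 3
g(7) = mex{0,1,2} = 3
g(8) = mex{0,1,2,3} = 4
g(9) = mex{1,2,3} = 0
g(10) = mex{1,2,3,4} = 0
So g(10) = 0.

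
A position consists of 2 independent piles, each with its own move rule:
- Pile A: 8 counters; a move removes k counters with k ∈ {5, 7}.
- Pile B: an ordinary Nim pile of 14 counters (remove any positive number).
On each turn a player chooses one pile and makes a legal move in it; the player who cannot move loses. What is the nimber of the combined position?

15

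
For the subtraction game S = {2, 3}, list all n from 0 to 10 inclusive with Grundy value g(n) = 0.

0, 1, 5, 6, 10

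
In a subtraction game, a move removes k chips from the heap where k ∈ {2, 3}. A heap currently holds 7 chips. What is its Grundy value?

Grundy values for subtraction set {2, 3}:
g(0) = mex{} = 0
g(1) = mex{} = 0
g(2) = mex{0} = 1
g(3) = mex{0} = 1
g(4) = mex{0,1} = 2
g(5) = mex{1} = 0
g(6) = mex{1,2} = 0
g(7) = mex{0,2} = 1
So g(7) = 1.

1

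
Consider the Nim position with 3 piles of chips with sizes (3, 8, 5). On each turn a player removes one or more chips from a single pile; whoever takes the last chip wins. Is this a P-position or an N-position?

N-position

Compute the nim-sum pairwise:
3 XOR 8 = 11
11 XOR 5 = 14
The nim-sum is 14 ≠ 0, so this is an N-position: the player to move can win.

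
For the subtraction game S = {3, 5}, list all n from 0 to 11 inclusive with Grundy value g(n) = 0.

0, 1, 2, 8, 9, 10

Compute g(0), g(1), … for moves {3, 5}:
g(0) = mex{} = 0
g(1) = mex{} = 0
g(2) = mex{} = 0
g(3) = mex{0} = 1
g(4) = mex{0} = 1
g(5) = mex{0} = 1
g(6) = mex{0,1} = 2
g(7) = mex{0,1} = 2
g(8) = mex{1} = 0
g(9) = mex{1,2} = 0
g(10) = mex{1,2} = 0
g(11) = mex{0,2} = 1
The P-positions (g = 0) in 0..11 are 0, 1, 2, 8, 9, 10.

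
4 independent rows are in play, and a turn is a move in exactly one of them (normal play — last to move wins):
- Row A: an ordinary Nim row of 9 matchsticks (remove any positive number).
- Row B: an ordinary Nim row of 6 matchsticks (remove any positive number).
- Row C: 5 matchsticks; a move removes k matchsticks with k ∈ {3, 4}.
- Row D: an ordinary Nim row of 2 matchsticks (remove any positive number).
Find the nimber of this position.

12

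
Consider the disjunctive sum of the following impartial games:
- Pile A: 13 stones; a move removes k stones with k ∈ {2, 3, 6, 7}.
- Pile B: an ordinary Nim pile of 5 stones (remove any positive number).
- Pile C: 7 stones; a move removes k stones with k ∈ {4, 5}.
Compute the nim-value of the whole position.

6

For pile A, compute g(0), g(1), … with moves {2, 3, 6, 7}:
k:     0  1  2  3  4  5  6  7  8  9 10 11 12 13
g(k):  0  0  1  1  2  0  3  1  2  0  0  1  1  2
So g(13) = 2.
Pile B is a plain Nim pile of size 5, so its Grundy value is 5.
Grundy values for pile C (subtraction set {4, 5}):
g(0) = mex{} = 0
g(1) = mex{} = 0
g(2) = mex{} = 0
g(3) = mex{} = 0
g(4) = mex{0} = 1
g(5) = mex{0} = 1
g(6) = mex{0} = 1
g(7) = mex{0} = 1
So g(7) = 1.
The value of a disjunctive sum is the nim-sum of the parts.
Combined value = 2 ⊕ 5 ⊕ 1 = 6.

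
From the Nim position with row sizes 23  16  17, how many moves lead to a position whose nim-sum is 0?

Bitwise XOR of the heap sizes:
  10111  (23)
  10000  (16)
  10001  (17)
  -----
  10110  (22)
The overall nim-sum is X = 22. A row of size p has a winning move iff p XOR X < p (reduce it to p XOR X).
  23: 23 XOR 22 = 1 < 23 — winning move (to 1).
  16: 16 XOR 22 = 6 < 16 — winning move (to 6).
  17: 17 XOR 22 = 7 < 17 — winning move (to 7).
That gives 3 winning moves.

3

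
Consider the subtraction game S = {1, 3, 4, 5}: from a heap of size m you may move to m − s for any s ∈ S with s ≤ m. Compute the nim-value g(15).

3

Compute g(0), g(1), … for moves {1, 3, 4, 5}:
k:     0  1  2  3  4  5  6  7  8  9 10 11 12 13 14 15
g(k):  0  1  0  1  2  3  2  3  0  1  0  1  2  3  2  3
So g(15) = 3.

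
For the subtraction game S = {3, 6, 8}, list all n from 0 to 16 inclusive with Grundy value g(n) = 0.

0, 1, 2, 11, 12, 13

Grundy values for subtraction set {3, 6, 8}:
k:     0  1  2  3  4  5  6  7  8  9 10 11 12 13 14 15 16
g(k):  0  0  0  1  1  1  2  2  2  3  3  0  0  0  1  1  1
The P-positions (g = 0) in 0..16 are 0, 1, 2, 11, 12, 13.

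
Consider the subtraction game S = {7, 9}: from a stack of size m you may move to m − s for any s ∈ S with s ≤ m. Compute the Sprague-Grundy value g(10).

Build the Grundy sequence with g(k) = mex{g(k−s) : s ∈ {7, 9}, s ≤ k}:
k:     0  1  2  3  4  5  6  7  8  9 10
g(k):  0  0  0  0  0  0  0  1  1  1  1
So g(10) = 1.

1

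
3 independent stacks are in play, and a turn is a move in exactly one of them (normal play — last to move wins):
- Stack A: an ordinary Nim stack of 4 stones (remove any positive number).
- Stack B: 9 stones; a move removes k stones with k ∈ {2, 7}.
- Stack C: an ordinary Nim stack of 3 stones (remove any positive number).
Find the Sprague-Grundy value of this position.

Stack A is a plain Nim stack of size 4, so its Grundy value is 4.
Grundy values for stack B (subtraction set {2, 7}):
g(0) = mex{} = 0
g(1) = mex{} = 0
g(2) = mex{0} = 1
g(3) = mex{0} = 1
g(4) = mex{1} = 0
g(5) = mex{1} = 0
g(6) = mex{0} = 1
g(7) = mex{0} = 1
g(8) = mex{0,1} = 2
g(9) = mex{1} = 0
So g(9) = 0.
Stack C is a plain Nim stack of size 3, so its Grundy value is 3.
By the Sprague-Grundy theorem, the Grundy value of a sum of independent games is the XOR of the component values.
Combined value = 4 ⊕ 0 ⊕ 3 = 7.

7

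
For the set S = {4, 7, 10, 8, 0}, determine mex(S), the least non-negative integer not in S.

1

0 is in the set but 1 is not, so the mex is 1.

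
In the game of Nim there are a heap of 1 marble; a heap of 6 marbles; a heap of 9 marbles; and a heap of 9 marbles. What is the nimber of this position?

7

Bitwise XOR of the heap sizes:
  0001  (1)
  0110  (6)
  1001  (9)
  1001  (9)
  ----
  0111  (7)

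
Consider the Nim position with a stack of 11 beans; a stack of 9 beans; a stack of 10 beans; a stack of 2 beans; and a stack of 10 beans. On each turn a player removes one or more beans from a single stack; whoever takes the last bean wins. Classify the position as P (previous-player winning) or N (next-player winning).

Nim-sum: 11 ^ 9 ^ 10 ^ 2 ^ 10 = 0.
The nim-sum is 0, so this is a P-position: the player to move is in a losing position under optimal play.

P-position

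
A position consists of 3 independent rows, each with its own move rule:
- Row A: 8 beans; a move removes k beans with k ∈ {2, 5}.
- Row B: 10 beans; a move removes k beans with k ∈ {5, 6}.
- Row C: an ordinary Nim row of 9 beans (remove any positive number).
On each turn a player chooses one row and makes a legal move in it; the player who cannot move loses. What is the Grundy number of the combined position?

For row A, compute g(0), g(1), … with moves {2, 5}:
g(0) = mex{} = 0
g(1) = mex{} = 0
g(2) = mex{0} = 1
g(3) = mex{0} = 1
g(4) = mex{1} = 0
g(5) = mex{0,1} = 2
g(6) = mex{0} = 1
g(7) = mex{1,2} = 0
g(8) = mex{1} = 0
So g(8) = 0.
Grundy values for row B (subtraction set {5, 6}):
k:     0  1  2  3  4  5  6  7  8  9 10
g(k):  0  0  0  0  0  1  1  1  1  1  2
So g(10) = 2.
Row C is a plain Nim row of size 9, so its Grundy value is 9.
By the Sprague-Grundy theorem, the Grundy value of a sum of independent games is the XOR of the component values.
Combined value = 0 XOR 2 XOR 9 = 11.

11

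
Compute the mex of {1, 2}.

0 is not in the set, so the mex is 0.

0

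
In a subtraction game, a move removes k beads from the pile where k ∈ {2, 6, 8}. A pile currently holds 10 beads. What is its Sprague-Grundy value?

3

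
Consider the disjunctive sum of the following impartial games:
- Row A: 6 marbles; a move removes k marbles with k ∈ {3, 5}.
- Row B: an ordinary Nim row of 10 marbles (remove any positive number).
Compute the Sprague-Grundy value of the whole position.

Build the Grundy sequence for row A with g(k) = mex{g(k−s) : s ∈ {3, 5}, s ≤ k}:
k:     0  1  2  3  4  5  6
g(k):  0  0  0  1  1  1  2
So g(6) = 2.
Row B is a plain Nim row of size 10, so its Grundy value is 10.
The value of a disjunctive sum is the nim-sum of the parts.
Combined value = 2 XOR 10 = 8.

8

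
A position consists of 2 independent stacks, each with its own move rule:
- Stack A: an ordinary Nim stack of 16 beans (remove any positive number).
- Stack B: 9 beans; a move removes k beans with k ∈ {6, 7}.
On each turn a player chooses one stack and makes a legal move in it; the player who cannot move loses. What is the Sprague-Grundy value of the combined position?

17

Stack A is a plain Nim stack of size 16, so its Grundy value is 16.
Grundy values for stack B (subtraction set {6, 7}):
k:     0  1  2  3  4  5  6  7  8  9
g(k):  0  0  0  0  0  0  1  1  1  1
So g(9) = 1.
The value of a disjunctive sum is the nim-sum of the parts.
Combined value = 16 XOR 1 = 17.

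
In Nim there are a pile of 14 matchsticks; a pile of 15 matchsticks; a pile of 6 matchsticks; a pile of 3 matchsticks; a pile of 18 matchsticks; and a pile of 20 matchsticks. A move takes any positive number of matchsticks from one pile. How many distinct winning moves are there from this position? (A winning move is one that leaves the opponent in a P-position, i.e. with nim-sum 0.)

5

Compute the nim-sum pairwise:
14 XOR 15 = 1
1 XOR 6 = 7
7 XOR 3 = 4
4 XOR 18 = 22
22 XOR 20 = 2
The overall nim-sum is X = 2. A pile of size p has a winning move iff p XOR X < p (reduce it to p XOR X).
  14: 14 XOR 2 = 12 < 14 — winning move (to 12).
  15: 15 XOR 2 = 13 < 15 — winning move (to 13).
  6: 6 XOR 2 = 4 < 6 — winning move (to 4).
  3: 3 XOR 2 = 1 < 3 — winning move (to 1).
  18: 18 XOR 2 = 16 < 18 — winning move (to 16).
  20: 20 XOR 2 = 22 ≥ 20 — no move.
That gives 5 winning moves.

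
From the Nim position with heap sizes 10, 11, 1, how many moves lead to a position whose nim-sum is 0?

0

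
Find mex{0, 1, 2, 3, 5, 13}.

4

The values 0, 1, 2, 3 are all present; 4 is the first non-negative integer missing from the set.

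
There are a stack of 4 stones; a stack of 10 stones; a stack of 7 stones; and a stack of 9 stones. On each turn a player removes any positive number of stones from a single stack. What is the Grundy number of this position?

Compute the nim-sum pairwise:
4 ⊕ 10 = 14
14 ⊕ 7 = 9
9 ⊕ 9 = 0

0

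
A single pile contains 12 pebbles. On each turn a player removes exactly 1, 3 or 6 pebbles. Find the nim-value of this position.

1

Compute g(0), g(1), … for moves {1, 3, 6}:
g(0) = mex{} = 0
g(1) = mex{0} = 1
g(2) = mex{1} = 0
g(3) = mex{0} = 1
g(4) = mex{1} = 0
g(5) = mex{0} = 1
g(6) = mex{0,1} = 2
g(7) = mex{0,1,2} = 3
g(8) = mex{0,1,3} = 2
g(9) = mex{1,2} = 0
g(10) = mex{0,3} = 1
g(11) = mex{1,2} = 0
g(12) = mex{0,2} = 1
So g(12) = 1.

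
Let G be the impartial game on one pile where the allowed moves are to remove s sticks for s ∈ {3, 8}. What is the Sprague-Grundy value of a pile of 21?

1

Compute g(0), g(1), … for moves {3, 8}:
k:     0  1  2  3  4  5  6  7  8  9 10 11 12 13 14 15 16 17 18 19 20 21
g(k):  0  0  0  1  1  1  0  0  2  1  1  0  0  0  1  1  1  0  0  2  1  1
So g(21) = 1.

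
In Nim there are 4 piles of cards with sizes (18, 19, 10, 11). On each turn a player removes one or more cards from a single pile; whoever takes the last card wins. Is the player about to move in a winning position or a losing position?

Losing position

Compute the nim-sum pairwise:
18 ⊕ 19 = 1
1 ⊕ 10 = 11
11 ⊕ 11 = 0
The nim-sum is 0, so this is a P-position: the player to move is in a losing position under optimal play.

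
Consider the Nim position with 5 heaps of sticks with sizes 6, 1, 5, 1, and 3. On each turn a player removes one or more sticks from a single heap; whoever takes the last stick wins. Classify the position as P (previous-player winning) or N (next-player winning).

P-position

Write each in binary and XOR column by column:
  110  (6)
  001  (1)
  101  (5)
  001  (1)
  011  (3)
  ---
  000  (0)
The nim-sum is 0, so this is a P-position: the player to move is in a losing position under optimal play.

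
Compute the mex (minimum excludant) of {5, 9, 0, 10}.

1

0 is in the set but 1 is not, so the mex is 1.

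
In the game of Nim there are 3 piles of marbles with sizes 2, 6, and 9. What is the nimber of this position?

13

Nim-sum: 2 ^ 6 ^ 9 = 13.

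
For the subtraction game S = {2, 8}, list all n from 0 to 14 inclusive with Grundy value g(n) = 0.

0, 1, 4, 5, 10, 11, 14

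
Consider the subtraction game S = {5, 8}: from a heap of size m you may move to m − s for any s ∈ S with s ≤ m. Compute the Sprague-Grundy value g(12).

2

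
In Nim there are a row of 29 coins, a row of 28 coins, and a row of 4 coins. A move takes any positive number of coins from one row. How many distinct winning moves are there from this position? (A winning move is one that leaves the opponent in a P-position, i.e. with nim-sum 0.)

3

Compute the nim-sum pairwise:
29 ^ 28 = 1
1 ^ 4 = 5
The overall nim-sum is X = 5. A row of size p has a winning move iff p XOR X < p (reduce it to p XOR X).
  29: 29 XOR 5 = 24 < 29 — winning move (to 24).
  28: 28 XOR 5 = 25 < 28 — winning move (to 25).
  4: 4 XOR 5 = 1 < 4 — winning move (to 1).
That gives 3 winning moves.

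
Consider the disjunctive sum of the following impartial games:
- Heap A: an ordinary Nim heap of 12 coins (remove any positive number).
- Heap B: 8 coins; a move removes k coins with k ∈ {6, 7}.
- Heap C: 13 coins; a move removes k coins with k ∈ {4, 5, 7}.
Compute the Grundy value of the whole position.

13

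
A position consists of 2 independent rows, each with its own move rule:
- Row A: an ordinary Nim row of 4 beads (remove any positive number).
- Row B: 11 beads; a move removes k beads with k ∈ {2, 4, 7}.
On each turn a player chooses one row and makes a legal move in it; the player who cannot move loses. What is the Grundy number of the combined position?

5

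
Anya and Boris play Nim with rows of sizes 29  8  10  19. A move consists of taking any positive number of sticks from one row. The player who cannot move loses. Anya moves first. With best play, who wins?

Bitwise XOR of the heap sizes:
  11101  (29)
  01000  (8)
  01010  (10)
  10011  (19)
  -----
  01100  (12)
The nim-sum is 12 ≠ 0, so this is an N-position: the player to move can win; Anya has a winning move.

Anya wins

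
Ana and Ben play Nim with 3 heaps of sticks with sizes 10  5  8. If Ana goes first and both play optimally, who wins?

Ana wins

Compute the nim-sum pairwise:
10 XOR 5 = 15
15 XOR 8 = 7
The nim-sum is 7 ≠ 0, so this is an N-position: the player to move can win; Ana has a winning move.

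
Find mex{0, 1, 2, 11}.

The values 0, 1, 2 are all present; 3 is the first non-negative integer missing from the set.

3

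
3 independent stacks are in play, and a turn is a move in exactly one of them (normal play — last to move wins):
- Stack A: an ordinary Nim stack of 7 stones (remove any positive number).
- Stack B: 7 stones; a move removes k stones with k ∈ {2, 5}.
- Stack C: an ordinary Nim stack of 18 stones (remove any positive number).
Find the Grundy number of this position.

Stack A is a plain Nim stack of size 7, so its Grundy value is 7.
Build the Grundy sequence for stack B with g(k) = mex{g(k−s) : s ∈ {2, 5}, s ≤ k}:
k:     0  1  2  3  4  5  6  7
g(k):  0  0  1  1  0  2  1  0
So g(7) = 0.
Stack C is a plain Nim stack of size 18, so its Grundy value is 18.
By the Sprague-Grundy theorem, the Grundy value of a sum of independent games is the XOR of the component values.
Combined value = 7 XOR 0 XOR 18 = 21.

21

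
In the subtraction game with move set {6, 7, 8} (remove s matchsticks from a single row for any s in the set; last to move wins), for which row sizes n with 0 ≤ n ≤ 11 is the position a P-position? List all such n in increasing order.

Build the Grundy sequence with g(k) = mex{g(k−s) : s ∈ {6, 7, 8}, s ≤ k}:
g(0) = mex{} = 0
g(1) = mex{} = 0
g(2) = mex{} = 0
g(3) = mex{} = 0
g(4) = mex{} = 0
g(5) = mex{} = 0
g(6) = mex{0} = 1
g(7) = mex{0} = 1
g(8) = mex{0} = 1
g(9) = mex{0} = 1
g(10) = mex{0} = 1
g(11) = mex{0} = 1
The P-positions (g = 0) in 0..11 are 0, 1, 2, 3, 4, 5.

0, 1, 2, 3, 4, 5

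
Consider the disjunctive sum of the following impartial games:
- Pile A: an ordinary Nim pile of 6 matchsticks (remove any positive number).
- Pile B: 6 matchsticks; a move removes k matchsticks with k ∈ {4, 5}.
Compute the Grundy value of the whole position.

Pile A is a plain Nim pile of size 6, so its Grundy value is 6.
Build the Grundy sequence for pile B with g(k) = mex{g(k−s) : s ∈ {4, 5}, s ≤ k}:
g(0) = mex{} = 0
g(1) = mex{} = 0
g(2) = mex{} = 0
g(3) = mex{} = 0
g(4) = mex{0} = 1
g(5) = mex{0} = 1
g(6) = mex{0} = 1
So g(6) = 1.
By the Sprague-Grundy theorem, the Grundy value of a sum of independent games is the XOR of the component values.
Combined value = 6 XOR 1 = 7.

7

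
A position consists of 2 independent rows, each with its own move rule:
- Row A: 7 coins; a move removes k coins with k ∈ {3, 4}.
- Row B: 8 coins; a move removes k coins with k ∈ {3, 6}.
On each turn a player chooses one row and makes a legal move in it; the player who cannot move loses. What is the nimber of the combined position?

2

For row A, compute g(0), g(1), … with moves {3, 4}:
k:     0  1  2  3  4  5  6  7
g(k):  0  0  0  1  1  1  2  0
So g(7) = 0.
For row B, compute g(0), g(1), … with moves {3, 6}:
g(0) = mex{} = 0
g(1) = mex{} = 0
g(2) = mex{} = 0
g(3) = mex{0} = 1
g(4) = mex{0} = 1
g(5) = mex{0} = 1
g(6) = mex{0,1} = 2
g(7) = mex{0,1} = 2
g(8) = mex{0,1} = 2
So g(8) = 2.
The value of a disjunctive sum is the nim-sum of the parts.
Combined value = 0 ⊕ 2 = 2.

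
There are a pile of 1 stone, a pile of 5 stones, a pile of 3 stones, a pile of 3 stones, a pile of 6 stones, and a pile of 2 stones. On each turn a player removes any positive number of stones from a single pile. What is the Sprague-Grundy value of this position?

0

Compute the nim-sum pairwise:
1 XOR 5 = 4
4 XOR 3 = 7
7 XOR 3 = 4
4 XOR 6 = 2
2 XOR 2 = 0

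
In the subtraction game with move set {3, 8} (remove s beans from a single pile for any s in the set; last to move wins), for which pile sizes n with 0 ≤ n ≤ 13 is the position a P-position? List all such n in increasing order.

Build the Grundy sequence with g(k) = mex{g(k−s) : s ∈ {3, 8}, s ≤ k}:
k:     0  1  2  3  4  5  6  7  8  9 10 11 12 13
g(k):  0  0  0  1  1  1  0  0  2  1  1  0  0  0
The P-positions (g = 0) in 0..13 are 0, 1, 2, 6, 7, 11, 12, 13.

0, 1, 2, 6, 7, 11, 12, 13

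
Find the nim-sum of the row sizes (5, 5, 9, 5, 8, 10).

14

Nim-sum: 5 XOR 5 XOR 9 XOR 5 XOR 8 XOR 10 = 14.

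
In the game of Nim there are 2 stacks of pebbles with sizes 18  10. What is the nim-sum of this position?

24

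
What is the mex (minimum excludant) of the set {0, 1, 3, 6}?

The values 0, 1 are all present; 2 is the first non-negative integer missing from the set.

2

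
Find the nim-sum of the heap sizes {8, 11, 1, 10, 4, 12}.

0

Compute the nim-sum pairwise:
8 ⊕ 11 = 3
3 ⊕ 1 = 2
2 ⊕ 10 = 8
8 ⊕ 4 = 12
12 ⊕ 12 = 0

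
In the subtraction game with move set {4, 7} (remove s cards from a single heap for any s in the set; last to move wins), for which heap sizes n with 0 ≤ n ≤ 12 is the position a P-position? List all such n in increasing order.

Grundy values for subtraction set {4, 7}:
g(0) = mex{} = 0
g(1) = mex{} = 0
g(2) = mex{} = 0
g(3) = mex{} = 0
g(4) = mex{0} = 1
g(5) = mex{0} = 1
g(6) = mex{0} = 1
g(7) = mex{0} = 1
g(8) = mex{0,1} = 2
g(9) = mex{0,1} = 2
g(10) = mex{0,1} = 2
g(11) = mex{1} = 0
g(12) = mex{1,2} = 0
The P-positions (g = 0) in 0..12 are 0, 1, 2, 3, 11, 12.

0, 1, 2, 3, 11, 12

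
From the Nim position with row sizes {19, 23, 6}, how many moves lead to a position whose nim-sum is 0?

3

Nim-sum: 19 ^ 23 ^ 6 = 2.
The overall nim-sum is X = 2. A row of size p has a winning move iff p XOR X < p (reduce it to p XOR X).
  19: 19 XOR 2 = 17 < 19 — winning move (to 17).
  23: 23 XOR 2 = 21 < 23 — winning move (to 21).
  6: 6 XOR 2 = 4 < 6 — winning move (to 4).
That gives 3 winning moves.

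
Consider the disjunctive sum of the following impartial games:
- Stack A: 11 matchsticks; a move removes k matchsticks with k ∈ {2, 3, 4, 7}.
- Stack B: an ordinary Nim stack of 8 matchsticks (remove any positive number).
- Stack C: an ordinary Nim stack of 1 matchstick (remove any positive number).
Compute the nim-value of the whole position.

9

Grundy values for stack A (subtraction set {2, 3, 4, 7}):
g(0) = mex{} = 0
g(1) = mex{} = 0
g(2) = mex{0} = 1
g(3) = mex{0} = 1
g(4) = mex{0,1} = 2
g(5) = mex{0,1} = 2
g(6) = mex{1,2} = 0
g(7) = mex{0,1,2} = 3
g(8) = mex{0,2} = 1
g(9) = mex{0,1,2,3} = 4
g(10) = mex{0,1,3} = 2
g(11) = mex{1,2,3,4} = 0
So g(11) = 0.
Stack B is a plain Nim stack of size 8, so its Grundy value is 8.
Stack C is a plain Nim stack of size 1, so its Grundy value is 1.
The value of a disjunctive sum is the nim-sum of the parts.
Combined value = 0 ⊕ 8 ⊕ 1 = 9.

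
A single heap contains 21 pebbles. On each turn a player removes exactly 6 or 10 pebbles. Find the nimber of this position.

Compute g(0), g(1), … for moves {6, 10}:
k:     0  1  2  3  4  5  6  7  8  9 10 11 12 13 14 15 16 17 18 19 20 21
g(k):  0  0  0  0  0  0  1  1  1  1  1  1  2  2  2  2  0  0  0  0  0  0
So g(21) = 0.

0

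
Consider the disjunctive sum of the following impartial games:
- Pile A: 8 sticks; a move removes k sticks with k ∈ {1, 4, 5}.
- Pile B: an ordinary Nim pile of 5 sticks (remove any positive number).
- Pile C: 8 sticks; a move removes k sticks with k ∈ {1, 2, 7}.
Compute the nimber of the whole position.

Grundy values for pile A (subtraction set {1, 4, 5}):
k:     0  1  2  3  4  5  6  7  8
g(k):  0  1  0  1  2  3  2  3  0
So g(8) = 0.
Pile B is a plain Nim pile of size 5, so its Grundy value is 5.
For pile C, compute g(0), g(1), … with moves {1, 2, 7}:
g(0) = mex{} = 0
g(1) = mex{0} = 1
g(2) = mex{0,1} = 2
g(3) = mex{1,2} = 0
g(4) = mex{0,2} = 1
g(5) = mex{0,1} = 2
g(6) = mex{1,2} = 0
g(7) = mex{0,2} = 1
g(8) = mex{0,1} = 2
So g(8) = 2.
The value of a disjunctive sum is the nim-sum of the parts.
Combined value = 0 ⊕ 5 ⊕ 2 = 7.

7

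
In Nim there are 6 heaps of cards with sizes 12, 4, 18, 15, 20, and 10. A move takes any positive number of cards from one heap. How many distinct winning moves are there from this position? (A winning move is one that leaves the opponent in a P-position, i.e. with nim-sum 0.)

Compute the nim-sum pairwise:
12 ⊕ 4 = 8
8 ⊕ 18 = 26
26 ⊕ 15 = 21
21 ⊕ 20 = 1
1 ⊕ 10 = 11
The overall nim-sum is X = 11. A heap of size p has a winning move iff p XOR X < p (reduce it to p XOR X).
  12: 12 XOR 11 = 7 < 12 — winning move (to 7).
  4: 4 XOR 11 = 15 ≥ 4 — no move.
  18: 18 XOR 11 = 25 ≥ 18 — no move.
  15: 15 XOR 11 = 4 < 15 — winning move (to 4).
  20: 20 XOR 11 = 31 ≥ 20 — no move.
  10: 10 XOR 11 = 1 < 10 — winning move (to 1).
That gives 3 winning moves.

3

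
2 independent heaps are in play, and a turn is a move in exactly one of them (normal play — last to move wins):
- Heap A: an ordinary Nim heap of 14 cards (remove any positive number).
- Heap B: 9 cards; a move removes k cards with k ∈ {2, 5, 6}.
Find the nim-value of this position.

Heap A is a plain Nim heap of size 14, so its Grundy value is 14.
Grundy values for heap B (subtraction set {2, 5, 6}):
g(0) = mex{} = 0
g(1) = mex{} = 0
g(2) = mex{0} = 1
g(3) = mex{0} = 1
g(4) = mex{1} = 0
g(5) = mex{0,1} = 2
g(6) = mex{0} = 1
g(7) = mex{0,1,2} = 3
g(8) = mex{1} = 0
g(9) = mex{0,1,3} = 2
So g(9) = 2.
By the Sprague-Grundy theorem, the Grundy value of a sum of independent games is the XOR of the component values.
Combined value = 14 XOR 2 = 12.

12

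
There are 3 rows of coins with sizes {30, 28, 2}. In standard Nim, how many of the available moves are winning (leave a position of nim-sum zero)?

Nim-sum: 30 ⊕ 28 ⊕ 2 = 0.
The nim-sum is already 0, so every move leaves a nonzero nim-sum — there are no winning moves.

0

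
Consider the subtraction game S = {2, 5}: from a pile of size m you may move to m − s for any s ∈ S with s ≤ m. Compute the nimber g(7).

0

Compute g(0), g(1), … for moves {2, 5}:
k:     0  1  2  3  4  5  6  7
g(k):  0  0  1  1  0  2  1  0
So g(7) = 0.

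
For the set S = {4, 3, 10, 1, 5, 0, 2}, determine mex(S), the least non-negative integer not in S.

The values 0, 1, 2, 3, 4, 5 are all present; 6 is the first non-negative integer missing from the set.

6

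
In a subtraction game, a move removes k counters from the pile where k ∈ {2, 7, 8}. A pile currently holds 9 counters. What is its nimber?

2

Compute g(0), g(1), … for moves {2, 7, 8}:
k:     0  1  2  3  4  5  6  7  8  9
g(k):  0  0  1  1  0  0  1  1  2  2
So g(9) = 2.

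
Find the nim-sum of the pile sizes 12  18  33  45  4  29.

11

Write each in binary and XOR column by column:
  001100  (12)
  010010  (18)
  100001  (33)
  101101  (45)
  000100  (4)
  011101  (29)
  ------
  001011  (11)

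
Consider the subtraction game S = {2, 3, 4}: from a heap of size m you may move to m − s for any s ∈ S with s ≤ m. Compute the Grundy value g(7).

0

Grundy values for subtraction set {2, 3, 4}:
g(0) = mex{} = 0
g(1) = mex{} = 0
g(2) = mex{0} = 1
g(3) = mex{0} = 1
g(4) = mex{0,1} = 2
g(5) = mex{0,1} = 2
g(6) = mex{1,2} = 0
g(7) = mex{1,2} = 0
So g(7) = 0.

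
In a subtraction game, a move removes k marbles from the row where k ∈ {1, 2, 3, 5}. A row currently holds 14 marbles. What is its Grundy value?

2

Build the Grundy sequence with g(k) = mex{g(k−s) : s ∈ {1, 2, 3, 5}, s ≤ k}:
g(0) = mex{} = 0
g(1) = mex{0} = 1
g(2) = mex{0,1} = 2
g(3) = mex{0,1,2} = 3
g(4) = mex{1,2,3} = 0
g(5) = mex{0,2,3} = 1
g(6) = mex{0,1,3} = 2
g(7) = mex{0,1,2} = 3
g(8) = mex{1,2,3} = 0
g(9) = mex{0,2,3} = 1
g(10) = mex{0,1,3} = 2
g(11) = mex{0,1,2} = 3
g(12) = mex{1,2,3} = 0
g(13) = mex{0,2,3} = 1
g(14) = mex{0,1,3} = 2
So g(14) = 2.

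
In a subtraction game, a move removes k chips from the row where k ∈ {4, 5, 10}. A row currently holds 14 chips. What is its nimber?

Build the Grundy sequence with g(k) = mex{g(k−s) : s ∈ {4, 5, 10}, s ≤ k}:
g(0) = mex{} = 0
g(1) = mex{} = 0
g(2) = mex{} = 0
g(3) = mex{} = 0
g(4) = mex{0} = 1
g(5) = mex{0} = 1
g(6) = mex{0} = 1
g(7) = mex{0} = 1
g(8) = mex{0,1} = 2
g(9) = mex{1} = 0
g(10) = mex{0,1} = 2
g(11) = mex{0,1} = 2
g(12) = mex{0,1,2} = 3
g(13) = mex{0,2} = 1
g(14) = mex{0,1,2} = 3
So g(14) = 3.

3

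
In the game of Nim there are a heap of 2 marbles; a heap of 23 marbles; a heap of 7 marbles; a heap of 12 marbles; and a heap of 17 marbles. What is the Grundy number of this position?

In binary:
  00010  (2)
  10111  (23)
  00111  (7)
  01100  (12)
  10001  (17)
  -----
  01111  (15)

15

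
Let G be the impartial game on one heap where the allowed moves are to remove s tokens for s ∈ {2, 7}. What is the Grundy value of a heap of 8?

2

Grundy values for subtraction set {2, 7}:
g(0) = mex{} = 0
g(1) = mex{} = 0
g(2) = mex{0} = 1
g(3) = mex{0} = 1
g(4) = mex{1} = 0
g(5) = mex{1} = 0
g(6) = mex{0} = 1
g(7) = mex{0} = 1
g(8) = mex{0,1} = 2
So g(8) = 2.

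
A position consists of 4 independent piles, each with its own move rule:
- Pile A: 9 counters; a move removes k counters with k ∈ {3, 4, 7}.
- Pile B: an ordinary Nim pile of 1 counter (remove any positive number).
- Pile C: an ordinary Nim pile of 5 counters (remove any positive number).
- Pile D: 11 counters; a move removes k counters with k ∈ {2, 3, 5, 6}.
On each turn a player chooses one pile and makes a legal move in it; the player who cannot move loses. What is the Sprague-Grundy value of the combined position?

6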